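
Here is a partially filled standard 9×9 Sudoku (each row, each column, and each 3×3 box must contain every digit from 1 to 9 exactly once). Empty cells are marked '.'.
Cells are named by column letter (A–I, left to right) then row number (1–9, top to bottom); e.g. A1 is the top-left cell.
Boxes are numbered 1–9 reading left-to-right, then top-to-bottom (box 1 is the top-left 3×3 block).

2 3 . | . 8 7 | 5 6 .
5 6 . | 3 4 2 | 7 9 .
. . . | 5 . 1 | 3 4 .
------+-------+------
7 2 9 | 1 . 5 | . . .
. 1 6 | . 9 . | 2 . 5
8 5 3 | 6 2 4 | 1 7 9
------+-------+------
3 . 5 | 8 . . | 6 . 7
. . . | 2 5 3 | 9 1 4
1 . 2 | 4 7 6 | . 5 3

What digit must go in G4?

4

Cell G4 itself could take any of {4, 8} by direct elimination.
Consider where 4 can go in box 6.
H4 is out (column H already has a 4).
I4 is out (column I already has a 4).
H5 is out (column H already has a 4).
So the only cell in box 6 that can hold 4 is G4.
Therefore G4 = 4.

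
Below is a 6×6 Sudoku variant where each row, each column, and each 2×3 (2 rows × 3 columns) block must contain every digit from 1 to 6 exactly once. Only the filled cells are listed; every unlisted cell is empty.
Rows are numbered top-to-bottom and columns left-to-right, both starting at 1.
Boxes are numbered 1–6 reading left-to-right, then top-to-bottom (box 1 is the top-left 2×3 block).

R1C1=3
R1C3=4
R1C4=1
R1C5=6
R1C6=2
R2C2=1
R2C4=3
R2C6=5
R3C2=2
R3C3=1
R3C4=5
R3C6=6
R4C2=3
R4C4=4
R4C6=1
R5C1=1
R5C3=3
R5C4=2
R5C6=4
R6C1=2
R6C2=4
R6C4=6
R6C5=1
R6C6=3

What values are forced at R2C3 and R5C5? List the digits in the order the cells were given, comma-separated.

2,5

For R2C3:
  Consider where 2 can go in box 1.
  R1C2 is out (row 1 already has a 2).
  R2C1 is out (column 1 already has a 2).
  So the only cell in box 1 that can hold 2 is R2C3.
  So R2C3 = 2.
For R5C5:
  Row 5 already contains {1, 2, 3, 4}.
  Column 5 already contains {1, 6}.
  Its 2×3 block (box 6) already contains {1, 2, 3, 4, 6}.
  The only value from 1–6 not eliminated is 5, so R5C5 = 5.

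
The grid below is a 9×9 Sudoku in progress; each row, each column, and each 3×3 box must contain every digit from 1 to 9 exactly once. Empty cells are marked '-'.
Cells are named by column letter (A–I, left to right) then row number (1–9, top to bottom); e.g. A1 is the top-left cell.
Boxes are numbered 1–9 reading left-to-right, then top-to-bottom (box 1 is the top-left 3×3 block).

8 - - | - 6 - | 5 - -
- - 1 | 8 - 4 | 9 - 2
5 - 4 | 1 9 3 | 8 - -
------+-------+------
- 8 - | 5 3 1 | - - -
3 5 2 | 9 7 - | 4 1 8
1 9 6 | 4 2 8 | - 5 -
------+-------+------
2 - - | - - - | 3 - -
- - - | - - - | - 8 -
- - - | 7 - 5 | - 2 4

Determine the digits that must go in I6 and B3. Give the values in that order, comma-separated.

For I6:
  Consider where 3 can go in box 6.
  G4 is out (row 4 already has a 3).
  H4 is out (row 4 already has a 3).
  I4 is out (row 4 already has a 3).
  G6 is out (column G already has a 3).
  So the only cell in box 6 that can hold 3 is I6.
  So I6 = 3.
For B3:
  Consider where 2 can go in row 3.
  H3 is out (column H already has a 2).
  I3 is out (column I already has a 2).
  So the only cell in row 3 that can hold 2 is B3.
  So B3 = 2.

3,2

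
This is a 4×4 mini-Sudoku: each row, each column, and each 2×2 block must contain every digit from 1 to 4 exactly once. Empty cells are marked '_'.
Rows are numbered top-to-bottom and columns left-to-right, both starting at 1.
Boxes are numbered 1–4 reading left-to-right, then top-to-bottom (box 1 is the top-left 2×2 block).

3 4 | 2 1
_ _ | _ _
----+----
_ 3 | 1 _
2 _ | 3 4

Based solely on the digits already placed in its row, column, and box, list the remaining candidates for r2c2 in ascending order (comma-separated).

1,2

Row 2 already contains {}.
Column 2 already contains {3, 4}.
Its 2×2 block (box 1) already contains {3, 4}.
Removing those from 1–4 leaves {1, 2} as the candidates for r2c2.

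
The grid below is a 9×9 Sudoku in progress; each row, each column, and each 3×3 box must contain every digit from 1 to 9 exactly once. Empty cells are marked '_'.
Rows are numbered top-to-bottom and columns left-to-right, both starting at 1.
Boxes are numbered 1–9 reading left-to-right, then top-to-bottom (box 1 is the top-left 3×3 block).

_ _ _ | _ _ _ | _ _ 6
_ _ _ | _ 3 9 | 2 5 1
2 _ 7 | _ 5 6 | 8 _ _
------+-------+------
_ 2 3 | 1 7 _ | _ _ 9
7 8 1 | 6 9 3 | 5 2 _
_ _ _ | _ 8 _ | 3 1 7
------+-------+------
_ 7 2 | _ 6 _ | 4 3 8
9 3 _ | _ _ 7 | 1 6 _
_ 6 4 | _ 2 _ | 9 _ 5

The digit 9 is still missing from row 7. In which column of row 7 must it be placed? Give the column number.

4

Consider where 9 can go in row 7.
r7c1 is out (column 1 already has a 9).
r7c6 is out (column 6 already has a 9).
So the only cell in row 7 that can hold 9 is r7c4.
That is column 4.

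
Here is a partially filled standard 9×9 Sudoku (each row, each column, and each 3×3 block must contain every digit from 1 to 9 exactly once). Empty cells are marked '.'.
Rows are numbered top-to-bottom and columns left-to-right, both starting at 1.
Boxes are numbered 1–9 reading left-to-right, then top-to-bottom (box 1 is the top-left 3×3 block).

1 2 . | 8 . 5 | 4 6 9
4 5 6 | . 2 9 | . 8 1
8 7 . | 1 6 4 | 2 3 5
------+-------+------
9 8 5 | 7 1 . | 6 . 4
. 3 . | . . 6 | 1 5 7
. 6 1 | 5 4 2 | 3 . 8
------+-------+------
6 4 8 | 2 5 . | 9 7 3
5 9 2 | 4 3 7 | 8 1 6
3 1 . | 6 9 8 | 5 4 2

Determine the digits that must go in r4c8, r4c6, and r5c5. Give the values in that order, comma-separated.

2,3,8

For r4c8:
  Row 4 already contains {1, 4, 5, 6, 7, 8, 9}.
  Column 8 already contains {1, 3, 4, 5, 6, 7, 8}.
  Its 3×3 block (box 6) already contains {1, 3, 4, 5, 6, 7, 8}.
  The only value from 1–9 not eliminated is 2, so r4c8 = 2.
For r4c6:
  Row 4 already contains {1, 4, 5, 6, 7, 8, 9}.
  Column 6 already contains {2, 4, 5, 6, 7, 8, 9}.
  Its 3×3 block (box 5) already contains {1, 2, 4, 5, 6, 7}.
  The only value from 1–9 not eliminated is 3, so r4c6 = 3.
For r5c5:
  Row 5 already contains {1, 3, 5, 6, 7}.
  Column 5 already contains {1, 2, 3, 4, 5, 6, 9}.
  Its 3×3 block (box 5) already contains {1, 2, 4, 5, 6, 7}.
  The only value from 1–9 not eliminated is 8, so r5c5 = 8.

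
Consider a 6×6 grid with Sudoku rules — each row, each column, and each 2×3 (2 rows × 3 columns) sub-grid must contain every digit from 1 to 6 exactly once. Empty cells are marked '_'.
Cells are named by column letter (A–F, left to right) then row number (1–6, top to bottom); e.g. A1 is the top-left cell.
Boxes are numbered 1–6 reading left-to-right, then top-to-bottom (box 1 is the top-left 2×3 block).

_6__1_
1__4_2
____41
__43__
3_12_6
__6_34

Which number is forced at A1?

4

Cell A1 itself could take any of {2, 4, 5} by direct elimination.
Consider where 4 can go in column A.
A3 is out (row 3 already has a 4).
A4 is out (row 4 already has a 4).
A6 is out (row 6 already has a 4).
So the only cell in column A that can hold 4 is A1.
Therefore A1 = 4.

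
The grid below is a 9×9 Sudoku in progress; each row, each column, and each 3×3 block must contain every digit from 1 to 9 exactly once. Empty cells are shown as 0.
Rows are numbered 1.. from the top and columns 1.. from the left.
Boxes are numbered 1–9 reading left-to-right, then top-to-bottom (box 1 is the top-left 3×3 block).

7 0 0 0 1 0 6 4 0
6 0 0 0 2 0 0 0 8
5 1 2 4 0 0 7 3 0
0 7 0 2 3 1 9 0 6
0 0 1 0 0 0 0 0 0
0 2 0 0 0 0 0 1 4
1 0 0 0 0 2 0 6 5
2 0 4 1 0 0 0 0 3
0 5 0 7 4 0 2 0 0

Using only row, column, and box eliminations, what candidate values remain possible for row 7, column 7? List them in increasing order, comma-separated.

4,8

Row 7 already contains {1, 2, 5, 6}.
Column 7 already contains {2, 6, 7, 9}.
Its 3×3 block (box 9) already contains {2, 3, 5, 6}.
Removing those from 1–9 leaves {4, 8} as the candidates for row 7, column 7.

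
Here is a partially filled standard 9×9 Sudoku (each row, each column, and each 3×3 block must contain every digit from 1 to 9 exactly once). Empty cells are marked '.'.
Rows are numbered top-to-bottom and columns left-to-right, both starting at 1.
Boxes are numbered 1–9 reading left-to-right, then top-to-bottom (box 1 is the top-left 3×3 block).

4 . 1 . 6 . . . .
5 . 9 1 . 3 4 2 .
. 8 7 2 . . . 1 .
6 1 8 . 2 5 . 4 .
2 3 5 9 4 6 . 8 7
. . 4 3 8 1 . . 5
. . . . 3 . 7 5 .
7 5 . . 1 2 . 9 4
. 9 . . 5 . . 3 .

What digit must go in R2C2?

6

Row 2 already contains {1, 2, 3, 4, 5, 9}.
Column 2 already contains {1, 3, 5, 8, 9}.
Its 3×3 block (box 1) already contains {1, 4, 5, 7, 8, 9}.
The only value from 1–9 not eliminated is 6, so R2C2 = 6.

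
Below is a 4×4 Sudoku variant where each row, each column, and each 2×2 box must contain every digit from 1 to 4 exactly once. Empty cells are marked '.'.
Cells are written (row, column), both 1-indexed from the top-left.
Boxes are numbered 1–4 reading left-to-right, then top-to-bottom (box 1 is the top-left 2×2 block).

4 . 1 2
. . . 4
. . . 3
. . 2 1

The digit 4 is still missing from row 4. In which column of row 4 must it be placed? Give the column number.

2

Consider where 4 can go in row 4.
(4,1) is out (column 1 already has a 4).
So the only cell in row 4 that can hold 4 is (4,2).
That is column 2.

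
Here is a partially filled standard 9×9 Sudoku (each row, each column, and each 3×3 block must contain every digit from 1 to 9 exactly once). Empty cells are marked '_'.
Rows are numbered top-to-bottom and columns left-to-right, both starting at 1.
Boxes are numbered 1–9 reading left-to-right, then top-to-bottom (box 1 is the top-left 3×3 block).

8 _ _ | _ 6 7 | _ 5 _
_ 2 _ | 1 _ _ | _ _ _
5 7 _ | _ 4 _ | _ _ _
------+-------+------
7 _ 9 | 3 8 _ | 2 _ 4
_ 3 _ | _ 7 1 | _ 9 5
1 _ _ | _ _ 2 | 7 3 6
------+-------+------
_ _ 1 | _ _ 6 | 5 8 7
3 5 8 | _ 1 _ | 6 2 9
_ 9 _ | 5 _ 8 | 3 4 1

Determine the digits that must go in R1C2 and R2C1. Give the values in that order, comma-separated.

For R1C2:
  Consider where 1 can go in box 1.
  R1C3 is out (column 3 already has a 1).
  R2C1 is out (row 2 already has a 1).
  R2C3 is out (row 2 already has a 1).
  R3C3 is out (column 3 already has a 1).
  So the only cell in box 1 that can hold 1 is R1C2.
  So R1C2 = 1.
For R2C1:
  Consider where 9 can go in column 1.
  R5C1 is out (row 5 already has a 9).
  R7C1 is out (box 7 already has a 9).
  R9C1 is out (row 9 already has a 9).
  So the only cell in column 1 that can hold 9 is R2C1.
  So R2C1 = 9.

1,9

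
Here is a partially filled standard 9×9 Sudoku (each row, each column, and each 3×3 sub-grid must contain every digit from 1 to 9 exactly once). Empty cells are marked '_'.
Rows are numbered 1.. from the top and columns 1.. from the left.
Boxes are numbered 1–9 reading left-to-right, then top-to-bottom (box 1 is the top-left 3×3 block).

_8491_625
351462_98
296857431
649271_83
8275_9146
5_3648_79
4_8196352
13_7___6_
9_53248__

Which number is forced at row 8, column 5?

8

Row 8 already contains {1, 3, 6, 7}.
Column 5 already contains {1, 2, 4, 5, 6, 7, 9}.
Its 3×3 block (box 8) already contains {1, 2, 3, 4, 6, 7, 9}.
The only value from 1–9 not eliminated is 8, so row 8, column 5 = 8.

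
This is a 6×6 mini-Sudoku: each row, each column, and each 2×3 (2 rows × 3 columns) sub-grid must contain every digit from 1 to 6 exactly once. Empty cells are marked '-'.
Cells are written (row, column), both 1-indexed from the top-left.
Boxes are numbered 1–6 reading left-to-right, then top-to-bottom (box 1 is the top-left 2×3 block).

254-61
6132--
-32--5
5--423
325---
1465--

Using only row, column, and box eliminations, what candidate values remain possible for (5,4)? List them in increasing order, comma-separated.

Row 5 already contains {2, 3, 5}.
Column 4 already contains {2, 4, 5}.
Its 2×3 block (box 6) already contains {5}.
Removing those from 1–6 leaves {1, 6} as the candidates for (5,4).

1,6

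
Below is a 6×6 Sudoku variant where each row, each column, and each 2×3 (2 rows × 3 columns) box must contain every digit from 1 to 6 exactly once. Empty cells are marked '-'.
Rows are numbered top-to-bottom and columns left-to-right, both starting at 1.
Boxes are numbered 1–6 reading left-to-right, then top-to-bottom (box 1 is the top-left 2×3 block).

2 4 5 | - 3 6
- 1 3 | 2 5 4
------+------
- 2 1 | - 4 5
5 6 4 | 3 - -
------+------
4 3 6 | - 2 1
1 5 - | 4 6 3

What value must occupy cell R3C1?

Row 3 already contains {1, 2, 4, 5}.
Column 1 already contains {1, 2, 4, 5}.
Its 2×3 block (box 3) already contains {1, 2, 4, 5, 6}.
The only value from 1–6 not eliminated is 3, so R3C1 = 3.

3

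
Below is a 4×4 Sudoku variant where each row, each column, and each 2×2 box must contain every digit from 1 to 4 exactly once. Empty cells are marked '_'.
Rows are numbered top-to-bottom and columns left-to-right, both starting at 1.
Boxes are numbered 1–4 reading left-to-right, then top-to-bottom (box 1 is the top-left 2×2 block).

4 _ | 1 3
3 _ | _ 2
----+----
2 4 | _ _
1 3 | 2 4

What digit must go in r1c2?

2

Row 1 already contains {1, 3, 4}.
Column 2 already contains {3, 4}.
Its 2×2 block (box 1) already contains {3, 4}.
The only value from 1–4 not eliminated is 2, so r1c2 = 2.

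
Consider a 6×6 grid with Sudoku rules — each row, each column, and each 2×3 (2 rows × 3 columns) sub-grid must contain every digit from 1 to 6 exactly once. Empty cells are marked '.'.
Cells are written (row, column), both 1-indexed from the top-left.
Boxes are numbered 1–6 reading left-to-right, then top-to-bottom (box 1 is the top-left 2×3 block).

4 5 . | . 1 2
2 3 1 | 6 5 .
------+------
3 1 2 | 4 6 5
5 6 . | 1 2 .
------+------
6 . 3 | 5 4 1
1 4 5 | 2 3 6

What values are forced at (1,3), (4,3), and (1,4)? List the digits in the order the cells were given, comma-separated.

For (1,3):
  Row 1 already contains {1, 2, 4, 5}.
  Column 3 already contains {1, 2, 3, 5}.
  Its 2×3 block (box 1) already contains {1, 2, 3, 4, 5}.
  The only value from 1–6 not eliminated is 6, so (1,3) = 6.
For (4,3):
  Row 4 already contains {1, 2, 5, 6}.
  Column 3 already contains {1, 2, 3, 5}.
  Its 2×3 block (box 3) already contains {1, 2, 3, 5, 6}.
  The only value from 1–6 not eliminated is 4, so (4,3) = 4.
For (1,4):
  Row 1 already contains {1, 2, 4, 5}.
  Column 4 already contains {1, 2, 4, 5, 6}.
  Its 2×3 block (box 2) already contains {1, 2, 5, 6}.
  The only value from 1–6 not eliminated is 3, so (1,4) = 3.

6,4,3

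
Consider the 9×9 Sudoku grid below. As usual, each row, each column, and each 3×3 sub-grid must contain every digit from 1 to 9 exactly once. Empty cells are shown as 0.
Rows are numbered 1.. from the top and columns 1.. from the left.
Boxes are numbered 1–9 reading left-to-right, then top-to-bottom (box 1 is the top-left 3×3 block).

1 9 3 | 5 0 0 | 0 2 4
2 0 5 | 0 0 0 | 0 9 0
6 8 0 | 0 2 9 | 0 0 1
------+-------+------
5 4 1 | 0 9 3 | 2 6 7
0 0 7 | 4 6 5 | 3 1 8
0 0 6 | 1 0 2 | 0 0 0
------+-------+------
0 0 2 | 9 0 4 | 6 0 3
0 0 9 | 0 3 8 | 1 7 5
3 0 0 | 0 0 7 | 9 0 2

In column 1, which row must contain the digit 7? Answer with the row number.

Consider where 7 can go in column 1.
row 5, column 1 is out (row 5 already has a 7).
row 6, column 1 is out (box 4 already has a 7).
row 8, column 1 is out (row 8 already has a 7).
So the only cell in column 1 that can hold 7 is row 7, column 1.
That is row 7.

7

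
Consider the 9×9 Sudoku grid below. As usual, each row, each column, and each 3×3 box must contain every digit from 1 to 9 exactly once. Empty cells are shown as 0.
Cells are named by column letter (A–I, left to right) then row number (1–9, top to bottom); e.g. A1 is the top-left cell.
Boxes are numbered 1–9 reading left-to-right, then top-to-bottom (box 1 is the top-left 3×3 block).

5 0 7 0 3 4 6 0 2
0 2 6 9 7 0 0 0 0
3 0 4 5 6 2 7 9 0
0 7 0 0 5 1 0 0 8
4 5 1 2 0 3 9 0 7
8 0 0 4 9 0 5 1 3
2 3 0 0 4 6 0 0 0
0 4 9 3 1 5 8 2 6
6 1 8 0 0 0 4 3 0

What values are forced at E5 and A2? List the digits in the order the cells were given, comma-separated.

8,1

For E5:
  Row 5 already contains {1, 2, 3, 4, 5, 7, 9}.
  Column E already contains {1, 3, 4, 5, 6, 7, 9}.
  Its 3×3 block (box 5) already contains {1, 2, 3, 4, 5, 9}.
  The only value from 1–9 not eliminated is 8, so E5 = 8.
For A2:
  Row 2 already contains {2, 6, 7, 9}.
  Column A already contains {2, 3, 4, 5, 6, 8}.
  Its 3×3 block (box 1) already contains {2, 3, 4, 5, 6, 7}.
  The only value from 1–9 not eliminated is 1, so A2 = 1.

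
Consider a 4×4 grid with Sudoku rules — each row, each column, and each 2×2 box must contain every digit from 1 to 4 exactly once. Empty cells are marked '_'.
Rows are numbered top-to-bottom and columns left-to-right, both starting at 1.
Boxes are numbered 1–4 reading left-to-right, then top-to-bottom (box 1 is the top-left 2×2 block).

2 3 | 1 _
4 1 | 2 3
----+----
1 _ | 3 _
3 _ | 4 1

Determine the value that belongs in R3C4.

Row 3 already contains {1, 3}.
Column 4 already contains {1, 3}.
Its 2×2 block (box 4) already contains {1, 3, 4}.
The only value from 1–4 not eliminated is 2, so R3C4 = 2.

2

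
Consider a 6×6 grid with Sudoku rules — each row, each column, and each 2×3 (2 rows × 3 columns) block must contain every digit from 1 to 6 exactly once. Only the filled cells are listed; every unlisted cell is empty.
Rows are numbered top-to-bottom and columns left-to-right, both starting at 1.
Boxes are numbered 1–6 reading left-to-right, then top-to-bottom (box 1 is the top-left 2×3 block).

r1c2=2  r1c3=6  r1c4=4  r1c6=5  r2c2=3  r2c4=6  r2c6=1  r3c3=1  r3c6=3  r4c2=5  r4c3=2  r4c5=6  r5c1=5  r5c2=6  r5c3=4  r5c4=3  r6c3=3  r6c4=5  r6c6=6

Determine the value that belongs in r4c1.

3

Cell r4c1 itself could take any of {3, 4} by direct elimination.
Consider where 3 can go in box 3.
r3c1 is out (row 3 already has a 3).
r3c2 is out (row 3 already has a 3).
So the only cell in box 3 that can hold 3 is r4c1.
Therefore r4c1 = 3.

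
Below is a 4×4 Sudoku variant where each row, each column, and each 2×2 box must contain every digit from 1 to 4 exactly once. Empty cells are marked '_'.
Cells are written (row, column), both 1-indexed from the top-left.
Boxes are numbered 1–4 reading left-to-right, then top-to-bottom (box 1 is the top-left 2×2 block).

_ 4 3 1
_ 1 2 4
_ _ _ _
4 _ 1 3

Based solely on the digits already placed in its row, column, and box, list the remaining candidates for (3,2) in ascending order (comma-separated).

2,3

Row 3 already contains {}.
Column 2 already contains {1, 4}.
Its 2×2 block (box 3) already contains {4}.
Removing those from 1–4 leaves {2, 3} as the candidates for (3,2).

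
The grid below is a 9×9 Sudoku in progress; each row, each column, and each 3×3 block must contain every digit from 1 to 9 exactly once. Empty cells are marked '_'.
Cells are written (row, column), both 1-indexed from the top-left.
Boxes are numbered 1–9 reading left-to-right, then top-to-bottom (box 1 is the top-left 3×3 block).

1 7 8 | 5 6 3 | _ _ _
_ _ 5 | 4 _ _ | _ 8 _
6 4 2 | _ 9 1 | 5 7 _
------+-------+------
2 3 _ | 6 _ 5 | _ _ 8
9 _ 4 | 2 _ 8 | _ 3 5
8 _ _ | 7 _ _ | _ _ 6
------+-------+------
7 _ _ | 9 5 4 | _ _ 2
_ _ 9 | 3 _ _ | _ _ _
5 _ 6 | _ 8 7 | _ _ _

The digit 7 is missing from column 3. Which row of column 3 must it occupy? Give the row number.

4

Consider where 7 can go in column 3.
(6,3) is out (row 6 already has a 7).
(7,3) is out (row 7 already has a 7).
So the only cell in column 3 that can hold 7 is (4,3).
That is row 4.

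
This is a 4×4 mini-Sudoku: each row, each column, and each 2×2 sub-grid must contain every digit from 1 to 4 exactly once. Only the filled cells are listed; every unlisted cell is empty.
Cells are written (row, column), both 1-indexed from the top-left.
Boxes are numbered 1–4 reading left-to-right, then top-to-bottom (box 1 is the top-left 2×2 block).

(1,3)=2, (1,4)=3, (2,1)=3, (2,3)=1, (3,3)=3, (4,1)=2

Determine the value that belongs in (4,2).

3

Cell (4,2) itself could take any of {1, 3, 4} by direct elimination.
Consider where 3 can go in row 4.
(4,3) is out (column 3 already has a 3).
(4,4) is out (column 4 already has a 3).
So the only cell in row 4 that can hold 3 is (4,2).
Therefore (4,2) = 3.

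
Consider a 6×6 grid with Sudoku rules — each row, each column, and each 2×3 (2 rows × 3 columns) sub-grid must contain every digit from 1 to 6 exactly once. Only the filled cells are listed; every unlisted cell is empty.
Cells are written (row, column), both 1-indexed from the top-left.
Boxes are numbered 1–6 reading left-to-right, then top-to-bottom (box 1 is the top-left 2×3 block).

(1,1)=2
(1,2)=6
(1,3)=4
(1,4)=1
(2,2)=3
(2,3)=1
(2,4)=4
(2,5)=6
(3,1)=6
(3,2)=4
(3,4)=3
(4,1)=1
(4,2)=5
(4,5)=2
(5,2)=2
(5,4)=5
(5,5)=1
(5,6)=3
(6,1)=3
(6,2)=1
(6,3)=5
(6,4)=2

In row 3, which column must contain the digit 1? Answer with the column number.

Consider where 1 can go in row 3.
(3,3) is out (column 3 already has a 1).
(3,5) is out (column 5 already has a 1).
So the only cell in row 3 that can hold 1 is (3,6).
That is column 6.

6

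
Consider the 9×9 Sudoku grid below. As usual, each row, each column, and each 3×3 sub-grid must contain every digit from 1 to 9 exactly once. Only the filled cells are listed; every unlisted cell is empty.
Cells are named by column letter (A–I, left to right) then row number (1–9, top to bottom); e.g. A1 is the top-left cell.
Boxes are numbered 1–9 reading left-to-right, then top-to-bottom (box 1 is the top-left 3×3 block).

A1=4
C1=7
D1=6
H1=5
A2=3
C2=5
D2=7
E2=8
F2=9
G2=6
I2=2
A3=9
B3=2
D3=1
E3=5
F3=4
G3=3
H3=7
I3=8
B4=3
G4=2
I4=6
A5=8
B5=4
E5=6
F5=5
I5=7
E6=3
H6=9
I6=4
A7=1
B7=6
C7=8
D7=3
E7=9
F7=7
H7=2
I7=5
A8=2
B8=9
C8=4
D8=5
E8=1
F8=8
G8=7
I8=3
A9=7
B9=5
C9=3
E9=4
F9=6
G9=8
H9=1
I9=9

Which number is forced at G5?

1

Row 5 already contains {4, 5, 6, 7, 8}.
Column G already contains {2, 3, 6, 7, 8}.
Its 3×3 block (box 6) already contains {2, 4, 6, 7, 9}.
The only value from 1–9 not eliminated is 1, so G5 = 1.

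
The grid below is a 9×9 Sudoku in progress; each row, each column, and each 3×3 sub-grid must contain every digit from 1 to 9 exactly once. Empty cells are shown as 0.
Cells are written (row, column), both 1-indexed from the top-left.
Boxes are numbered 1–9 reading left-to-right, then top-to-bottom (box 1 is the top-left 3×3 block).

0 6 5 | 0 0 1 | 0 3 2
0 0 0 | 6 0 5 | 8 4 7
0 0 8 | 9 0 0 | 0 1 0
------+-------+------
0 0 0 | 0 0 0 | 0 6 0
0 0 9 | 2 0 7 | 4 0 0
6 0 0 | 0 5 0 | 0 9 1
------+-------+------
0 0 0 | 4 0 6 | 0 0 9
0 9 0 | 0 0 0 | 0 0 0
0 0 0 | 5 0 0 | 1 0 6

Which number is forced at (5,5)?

6

Cell (5,5) itself could take any of {1, 3, 6, 8} by direct elimination.
Consider where 6 can go in row 5.
(5,1) is out (column 1 already has a 6).
(5,2) is out (column 2 already has a 6).
(5,8) is out (column 8 already has a 6).
(5,9) is out (column 9 already has a 6).
So the only cell in row 5 that can hold 6 is (5,5).
Therefore (5,5) = 6.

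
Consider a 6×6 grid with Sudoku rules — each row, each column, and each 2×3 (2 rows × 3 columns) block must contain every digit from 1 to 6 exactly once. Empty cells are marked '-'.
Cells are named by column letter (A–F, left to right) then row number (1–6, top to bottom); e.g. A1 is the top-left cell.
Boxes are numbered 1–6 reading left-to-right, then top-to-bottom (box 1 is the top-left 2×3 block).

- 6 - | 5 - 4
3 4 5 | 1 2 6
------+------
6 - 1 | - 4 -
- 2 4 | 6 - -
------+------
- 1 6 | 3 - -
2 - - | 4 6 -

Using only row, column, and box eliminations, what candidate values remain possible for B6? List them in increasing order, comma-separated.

3,5

Row 6 already contains {2, 4, 6}.
Column B already contains {1, 2, 4, 6}.
Its 2×3 block (box 5) already contains {1, 2, 6}.
Removing those from 1–6 leaves {3, 5} as the candidates for B6.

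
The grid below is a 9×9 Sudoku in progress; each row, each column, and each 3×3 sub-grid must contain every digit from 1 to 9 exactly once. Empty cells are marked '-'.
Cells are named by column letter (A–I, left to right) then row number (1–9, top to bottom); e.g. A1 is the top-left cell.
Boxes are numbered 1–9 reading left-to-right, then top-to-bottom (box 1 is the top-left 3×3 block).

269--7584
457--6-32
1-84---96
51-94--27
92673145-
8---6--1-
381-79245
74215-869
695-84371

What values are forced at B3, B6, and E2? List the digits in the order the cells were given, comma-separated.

For B3:
  Row 3 already contains {1, 4, 6, 8, 9}.
  Column B already contains {1, 2, 4, 5, 6, 8, 9}.
  Its 3×3 block (box 1) already contains {1, 2, 4, 5, 6, 7, 8, 9}.
  The only value from 1–9 not eliminated is 3, so B3 = 3.
For B6:
  Consider where 7 can go in box 4.
  C4 is out (row 4 already has a 7).
  C6 is out (column C already has a 7).
  So the only cell in box 4 that can hold 7 is B6.
  So B6 = 7.
For E2:
  Consider where 9 can go in box 2.
  D1 is out (row 1 already has a 9).
  E1 is out (row 1 already has a 9).
  D2 is out (column D already has a 9).
  E3 is out (row 3 already has a 9).
  F3 is out (row 3 already has a 9).
  So the only cell in box 2 that can hold 9 is E2.
  So E2 = 9.

3,7,9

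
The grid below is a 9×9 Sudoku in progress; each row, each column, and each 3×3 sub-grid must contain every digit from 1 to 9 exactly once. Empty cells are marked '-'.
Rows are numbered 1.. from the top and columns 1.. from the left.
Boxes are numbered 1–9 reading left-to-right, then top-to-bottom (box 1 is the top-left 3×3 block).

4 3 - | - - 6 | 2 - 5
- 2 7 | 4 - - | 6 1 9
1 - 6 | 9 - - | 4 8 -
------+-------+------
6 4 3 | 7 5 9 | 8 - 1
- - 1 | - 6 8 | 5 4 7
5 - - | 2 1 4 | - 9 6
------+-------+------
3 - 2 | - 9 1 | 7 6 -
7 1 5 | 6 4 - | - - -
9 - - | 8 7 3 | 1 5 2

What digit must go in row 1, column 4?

Row 1 already contains {2, 3, 4, 5, 6}.
Column 4 already contains {2, 4, 6, 7, 8, 9}.
Its 3×3 block (box 2) already contains {4, 6, 9}.
The only value from 1–9 not eliminated is 1, so row 1, column 4 = 1.

1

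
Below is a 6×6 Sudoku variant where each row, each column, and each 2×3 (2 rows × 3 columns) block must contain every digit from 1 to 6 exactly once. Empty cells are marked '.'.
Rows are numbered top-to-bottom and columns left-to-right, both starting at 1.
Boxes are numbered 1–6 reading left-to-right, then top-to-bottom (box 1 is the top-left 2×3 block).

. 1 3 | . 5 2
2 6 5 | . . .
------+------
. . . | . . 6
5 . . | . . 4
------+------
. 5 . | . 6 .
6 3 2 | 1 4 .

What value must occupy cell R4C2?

2

Row 4 already contains {4, 5}.
Column 2 already contains {1, 3, 5, 6}.
Its 2×3 block (box 3) already contains {5}.
The only value from 1–6 not eliminated is 2, so R4C2 = 2.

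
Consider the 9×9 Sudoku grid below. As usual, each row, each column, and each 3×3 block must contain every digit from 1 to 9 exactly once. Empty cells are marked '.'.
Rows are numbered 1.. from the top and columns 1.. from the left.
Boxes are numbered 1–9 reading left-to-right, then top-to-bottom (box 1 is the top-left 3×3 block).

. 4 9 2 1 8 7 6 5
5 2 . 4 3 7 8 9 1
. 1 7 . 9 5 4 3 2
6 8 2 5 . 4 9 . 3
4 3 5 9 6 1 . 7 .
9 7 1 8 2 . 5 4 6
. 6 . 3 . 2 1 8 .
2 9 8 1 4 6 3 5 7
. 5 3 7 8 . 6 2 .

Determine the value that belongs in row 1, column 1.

3

Row 1 already contains {1, 2, 4, 5, 6, 7, 8, 9}.
Column 1 already contains {2, 4, 5, 6, 9}.
Its 3×3 block (box 1) already contains {1, 2, 4, 5, 7, 9}.
The only value from 1–9 not eliminated is 3, so row 1, column 1 = 3.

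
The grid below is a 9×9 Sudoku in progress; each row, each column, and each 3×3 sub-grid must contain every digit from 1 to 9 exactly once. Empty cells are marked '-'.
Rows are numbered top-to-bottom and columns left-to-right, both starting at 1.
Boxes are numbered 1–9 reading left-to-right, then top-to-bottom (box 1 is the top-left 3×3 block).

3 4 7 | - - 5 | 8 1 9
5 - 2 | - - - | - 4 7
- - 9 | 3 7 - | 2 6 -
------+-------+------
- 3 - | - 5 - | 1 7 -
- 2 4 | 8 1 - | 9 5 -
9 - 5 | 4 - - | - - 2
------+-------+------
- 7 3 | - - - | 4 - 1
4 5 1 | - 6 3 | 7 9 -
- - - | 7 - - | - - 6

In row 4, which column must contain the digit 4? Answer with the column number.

9

Consider where 4 can go in row 4.
r4c1 is out (column 1 already has a 4).
r4c3 is out (column 3 already has a 4).
r4c4 is out (column 4 already has a 4).
r4c6 is out (box 5 already has a 4).
So the only cell in row 4 that can hold 4 is r4c9.
That is column 9.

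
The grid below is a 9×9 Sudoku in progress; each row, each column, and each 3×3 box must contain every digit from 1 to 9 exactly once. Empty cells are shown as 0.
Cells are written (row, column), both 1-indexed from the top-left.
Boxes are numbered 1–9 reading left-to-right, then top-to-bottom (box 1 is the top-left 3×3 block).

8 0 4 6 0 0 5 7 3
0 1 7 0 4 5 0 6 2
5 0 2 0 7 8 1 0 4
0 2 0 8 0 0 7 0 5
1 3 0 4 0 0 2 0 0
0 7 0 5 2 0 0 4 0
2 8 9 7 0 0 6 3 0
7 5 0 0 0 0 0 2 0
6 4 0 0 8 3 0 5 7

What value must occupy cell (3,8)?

Row 3 already contains {1, 2, 4, 5, 7, 8}.
Column 8 already contains {2, 3, 4, 5, 6, 7}.
Its 3×3 block (box 3) already contains {1, 2, 3, 4, 5, 6, 7}.
The only value from 1–9 not eliminated is 9, so (3,8) = 9.

9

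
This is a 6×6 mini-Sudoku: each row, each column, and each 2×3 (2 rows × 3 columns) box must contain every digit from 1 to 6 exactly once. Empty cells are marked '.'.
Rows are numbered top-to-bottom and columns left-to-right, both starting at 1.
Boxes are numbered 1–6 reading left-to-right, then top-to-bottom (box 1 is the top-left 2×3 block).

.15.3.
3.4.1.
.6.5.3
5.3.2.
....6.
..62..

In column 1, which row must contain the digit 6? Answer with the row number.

Consider where 6 can go in column 1.
r3c1 is out (row 3 already has a 6).
r5c1 is out (row 5 already has a 6).
r6c1 is out (row 6 already has a 6).
So the only cell in column 1 that can hold 6 is r1c1.
That is row 1.

1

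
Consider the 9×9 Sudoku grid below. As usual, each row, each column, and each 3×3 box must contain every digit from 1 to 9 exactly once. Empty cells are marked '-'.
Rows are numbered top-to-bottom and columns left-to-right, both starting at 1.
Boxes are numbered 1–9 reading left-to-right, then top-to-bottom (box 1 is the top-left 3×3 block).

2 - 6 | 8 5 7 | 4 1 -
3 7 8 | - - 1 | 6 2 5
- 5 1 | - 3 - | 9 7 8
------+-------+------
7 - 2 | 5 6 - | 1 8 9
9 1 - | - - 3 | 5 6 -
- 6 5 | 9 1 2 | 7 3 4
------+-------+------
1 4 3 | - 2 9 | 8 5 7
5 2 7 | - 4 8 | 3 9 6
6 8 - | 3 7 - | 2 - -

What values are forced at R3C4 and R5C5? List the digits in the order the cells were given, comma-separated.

2,8

For R3C4:
  Consider where 2 can go in box 2.
  R2C4 is out (row 2 already has a 2).
  R2C5 is out (row 2 already has a 2).
  R3C6 is out (column 6 already has a 2).
  So the only cell in box 2 that can hold 2 is R3C4.
  So R3C4 = 2.
For R5C5:
  Row 5 already contains {1, 3, 5, 6, 9}.
  Column 5 already contains {1, 2, 3, 4, 5, 6, 7}.
  Its 3×3 block (box 5) already contains {1, 2, 3, 5, 6, 9}.
  The only value from 1–9 not eliminated is 8, so R5C5 = 8.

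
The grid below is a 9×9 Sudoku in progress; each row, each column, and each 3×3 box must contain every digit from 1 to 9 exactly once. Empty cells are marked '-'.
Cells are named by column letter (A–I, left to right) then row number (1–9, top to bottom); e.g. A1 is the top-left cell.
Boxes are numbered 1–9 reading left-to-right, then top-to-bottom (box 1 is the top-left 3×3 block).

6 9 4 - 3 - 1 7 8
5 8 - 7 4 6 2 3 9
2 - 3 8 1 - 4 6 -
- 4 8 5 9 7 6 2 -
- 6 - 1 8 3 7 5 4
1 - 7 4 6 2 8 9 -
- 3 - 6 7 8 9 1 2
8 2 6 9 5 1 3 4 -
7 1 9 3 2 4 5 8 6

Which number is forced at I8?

7

Row 8 already contains {1, 2, 3, 4, 5, 6, 8, 9}.
Column I already contains {2, 4, 6, 8, 9}.
Its 3×3 block (box 9) already contains {1, 2, 3, 4, 5, 6, 8, 9}.
The only value from 1–9 not eliminated is 7, so I8 = 7.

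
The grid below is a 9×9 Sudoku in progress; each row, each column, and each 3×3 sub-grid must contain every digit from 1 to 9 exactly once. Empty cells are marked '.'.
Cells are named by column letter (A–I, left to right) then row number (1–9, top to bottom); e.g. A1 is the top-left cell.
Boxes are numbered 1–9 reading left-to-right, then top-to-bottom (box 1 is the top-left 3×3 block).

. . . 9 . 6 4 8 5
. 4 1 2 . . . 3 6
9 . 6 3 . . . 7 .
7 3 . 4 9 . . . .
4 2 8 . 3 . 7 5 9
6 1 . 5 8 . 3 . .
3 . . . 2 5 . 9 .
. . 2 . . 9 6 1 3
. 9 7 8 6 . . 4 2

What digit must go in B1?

Row 1 already contains {4, 5, 6, 8, 9}.
Column B already contains {1, 2, 3, 4, 9}.
Its 3×3 block (box 1) already contains {1, 4, 6, 9}.
The only value from 1–9 not eliminated is 7, so B1 = 7.

7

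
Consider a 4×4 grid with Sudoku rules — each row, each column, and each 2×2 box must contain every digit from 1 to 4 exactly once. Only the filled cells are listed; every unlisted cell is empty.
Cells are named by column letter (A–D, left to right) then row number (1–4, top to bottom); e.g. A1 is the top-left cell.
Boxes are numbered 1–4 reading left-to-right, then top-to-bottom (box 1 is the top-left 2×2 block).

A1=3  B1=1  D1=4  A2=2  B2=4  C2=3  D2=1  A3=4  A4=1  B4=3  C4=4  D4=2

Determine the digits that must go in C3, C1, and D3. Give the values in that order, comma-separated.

1,2,3

For C3:
  Row 3 already contains {4}.
  Column C already contains {3, 4}.
  Its 2×2 block (box 4) already contains {2, 4}.
  The only value from 1–4 not eliminated is 1, so C3 = 1.
For C1:
  Row 1 already contains {1, 3, 4}.
  Column C already contains {3, 4}.
  Its 2×2 block (box 2) already contains {1, 3, 4}.
  The only value from 1–4 not eliminated is 2, so C1 = 2.
For D3:
  Row 3 already contains {4}.
  Column D already contains {1, 2, 4}.
  Its 2×2 block (box 4) already contains {2, 4}.
  The only value from 1–4 not eliminated is 3, so D3 = 3.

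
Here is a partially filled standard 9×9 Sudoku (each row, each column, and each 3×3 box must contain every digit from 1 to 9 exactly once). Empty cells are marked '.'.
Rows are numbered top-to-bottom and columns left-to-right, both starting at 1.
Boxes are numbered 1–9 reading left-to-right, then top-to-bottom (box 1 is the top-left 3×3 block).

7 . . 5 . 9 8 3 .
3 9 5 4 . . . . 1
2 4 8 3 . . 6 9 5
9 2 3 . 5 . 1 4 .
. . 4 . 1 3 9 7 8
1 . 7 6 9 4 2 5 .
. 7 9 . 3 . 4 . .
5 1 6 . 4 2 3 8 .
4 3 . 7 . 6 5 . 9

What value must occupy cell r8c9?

7

Row 8 already contains {1, 2, 3, 4, 5, 6, 8}.
Column 9 already contains {1, 5, 8, 9}.
Its 3×3 block (box 9) already contains {3, 4, 5, 8, 9}.
The only value from 1–9 not eliminated is 7, so r8c9 = 7.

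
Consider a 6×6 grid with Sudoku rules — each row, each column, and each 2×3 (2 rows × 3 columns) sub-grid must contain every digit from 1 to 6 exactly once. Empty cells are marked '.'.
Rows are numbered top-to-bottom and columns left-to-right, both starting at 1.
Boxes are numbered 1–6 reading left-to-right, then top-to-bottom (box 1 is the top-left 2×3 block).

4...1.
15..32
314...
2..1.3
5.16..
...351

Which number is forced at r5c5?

2

Cell r5c5 itself could take any of {2, 4} by direct elimination.
Consider where 2 can go in box 6.
r5c6 is out (column 6 already has a 2).
So the only cell in box 6 that can hold 2 is r5c5.
Therefore r5c5 = 2.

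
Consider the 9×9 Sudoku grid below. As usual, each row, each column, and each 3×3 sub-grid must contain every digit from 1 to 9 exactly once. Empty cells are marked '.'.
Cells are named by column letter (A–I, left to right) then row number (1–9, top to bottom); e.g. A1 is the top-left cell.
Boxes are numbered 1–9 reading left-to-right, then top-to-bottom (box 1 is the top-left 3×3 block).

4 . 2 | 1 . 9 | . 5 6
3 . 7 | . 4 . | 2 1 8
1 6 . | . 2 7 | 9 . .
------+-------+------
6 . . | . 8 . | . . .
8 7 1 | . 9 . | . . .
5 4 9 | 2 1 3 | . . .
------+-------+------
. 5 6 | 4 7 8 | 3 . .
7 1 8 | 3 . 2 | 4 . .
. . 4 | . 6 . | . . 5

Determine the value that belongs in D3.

8

Cell D3 itself could take any of {5, 8} by direct elimination.
Consider where 8 can go in column D.
D2 is out (row 2 already has a 8).
D4 is out (row 4 already has a 8).
D5 is out (row 5 already has a 8).
D9 is out (box 8 already has a 8).
So the only cell in column D that can hold 8 is D3.
Therefore D3 = 8.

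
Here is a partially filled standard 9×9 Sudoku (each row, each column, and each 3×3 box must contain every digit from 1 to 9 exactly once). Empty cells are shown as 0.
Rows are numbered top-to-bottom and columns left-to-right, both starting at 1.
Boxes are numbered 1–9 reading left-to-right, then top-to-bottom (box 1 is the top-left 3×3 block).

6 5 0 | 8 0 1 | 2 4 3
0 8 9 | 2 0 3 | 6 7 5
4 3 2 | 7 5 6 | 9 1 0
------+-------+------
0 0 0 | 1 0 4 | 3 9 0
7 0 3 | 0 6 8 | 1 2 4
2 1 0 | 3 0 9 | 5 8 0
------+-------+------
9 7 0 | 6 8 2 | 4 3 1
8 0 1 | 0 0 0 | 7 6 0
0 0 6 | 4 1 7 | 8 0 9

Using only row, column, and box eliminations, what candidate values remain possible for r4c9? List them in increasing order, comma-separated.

6,7

Row 4 already contains {1, 3, 4, 9}.
Column 9 already contains {1, 3, 4, 5, 9}.
Its 3×3 block (box 6) already contains {1, 2, 3, 4, 5, 8, 9}.
Removing those from 1–9 leaves {6, 7} as the candidates for r4c9.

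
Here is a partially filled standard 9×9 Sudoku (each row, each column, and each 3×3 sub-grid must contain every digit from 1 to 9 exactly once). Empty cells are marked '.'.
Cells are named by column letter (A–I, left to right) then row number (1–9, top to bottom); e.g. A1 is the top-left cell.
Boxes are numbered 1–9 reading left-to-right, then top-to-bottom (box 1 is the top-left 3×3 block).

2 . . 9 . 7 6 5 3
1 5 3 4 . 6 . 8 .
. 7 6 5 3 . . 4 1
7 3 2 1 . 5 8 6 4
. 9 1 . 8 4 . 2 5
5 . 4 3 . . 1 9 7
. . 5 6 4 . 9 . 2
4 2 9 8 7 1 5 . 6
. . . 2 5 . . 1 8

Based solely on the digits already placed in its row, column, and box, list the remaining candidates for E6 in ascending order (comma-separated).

2,6

Row 6 already contains {1, 3, 4, 5, 7, 9}.
Column E already contains {3, 4, 5, 7, 8}.
Its 3×3 block (box 5) already contains {1, 3, 4, 5, 8}.
Removing those from 1–9 leaves {2, 6} as the candidates for E6.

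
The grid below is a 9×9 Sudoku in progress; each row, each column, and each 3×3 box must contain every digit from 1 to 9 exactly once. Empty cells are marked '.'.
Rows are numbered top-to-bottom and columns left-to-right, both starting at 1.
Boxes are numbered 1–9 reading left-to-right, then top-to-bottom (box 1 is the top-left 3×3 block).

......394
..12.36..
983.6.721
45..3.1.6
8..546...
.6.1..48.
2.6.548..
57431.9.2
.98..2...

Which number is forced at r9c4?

6

Cell r9c4 itself could take any of {6, 7} by direct elimination.
Consider where 6 can go in box 8.
r7c4 is out (row 7 already has a 6).
r8c6 is out (column 6 already has a 6).
r9c5 is out (column 5 already has a 6).
So the only cell in box 8 that can hold 6 is r9c4.
Therefore r9c4 = 6.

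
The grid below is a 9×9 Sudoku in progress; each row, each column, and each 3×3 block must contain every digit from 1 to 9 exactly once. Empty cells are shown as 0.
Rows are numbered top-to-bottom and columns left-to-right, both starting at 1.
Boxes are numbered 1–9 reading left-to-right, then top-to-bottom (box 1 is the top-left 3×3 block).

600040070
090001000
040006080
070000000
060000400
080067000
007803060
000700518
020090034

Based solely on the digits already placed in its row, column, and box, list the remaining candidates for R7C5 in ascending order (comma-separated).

1,2,5

Row 7 already contains {3, 6, 7, 8}.
Column 5 already contains {4, 6, 9}.
Its 3×3 block (box 8) already contains {3, 7, 8, 9}.
Removing those from 1–9 leaves {1, 2, 5} as the candidates for R7C5.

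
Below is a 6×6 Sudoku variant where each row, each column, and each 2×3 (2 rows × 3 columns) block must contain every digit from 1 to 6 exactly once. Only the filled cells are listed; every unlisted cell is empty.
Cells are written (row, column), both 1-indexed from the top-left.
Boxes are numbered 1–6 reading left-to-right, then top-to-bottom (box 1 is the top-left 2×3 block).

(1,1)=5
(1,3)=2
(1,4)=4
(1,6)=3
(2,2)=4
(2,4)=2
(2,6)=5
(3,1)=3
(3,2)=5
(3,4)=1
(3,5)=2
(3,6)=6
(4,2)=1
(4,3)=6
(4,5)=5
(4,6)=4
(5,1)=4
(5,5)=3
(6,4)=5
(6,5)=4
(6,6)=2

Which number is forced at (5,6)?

1

Row 5 already contains {3, 4}.
Column 6 already contains {2, 3, 4, 5, 6}.
Its 2×3 block (box 6) already contains {2, 3, 4, 5}.
The only value from 1–6 not eliminated is 1, so (5,6) = 1.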